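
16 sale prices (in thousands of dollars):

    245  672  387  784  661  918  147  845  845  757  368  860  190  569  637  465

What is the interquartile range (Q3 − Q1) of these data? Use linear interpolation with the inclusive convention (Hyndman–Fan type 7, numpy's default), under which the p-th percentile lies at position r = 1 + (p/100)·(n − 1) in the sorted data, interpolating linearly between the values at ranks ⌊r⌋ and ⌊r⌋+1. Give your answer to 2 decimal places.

417.00

Sorted: 147, 190, 245, 368, 387, 465, 569, 637, 661, 672, 757, 784, 845, 845, 860, 918.
n = 16.
P25: r = 4.75; ranks 4–5 are 368, 387; interpolating gives 382.25.
P75: r = 12.25; ranks 12–13 are 784, 845; interpolating gives 799.25.
Difference: 799.25 − 382.25 = 417.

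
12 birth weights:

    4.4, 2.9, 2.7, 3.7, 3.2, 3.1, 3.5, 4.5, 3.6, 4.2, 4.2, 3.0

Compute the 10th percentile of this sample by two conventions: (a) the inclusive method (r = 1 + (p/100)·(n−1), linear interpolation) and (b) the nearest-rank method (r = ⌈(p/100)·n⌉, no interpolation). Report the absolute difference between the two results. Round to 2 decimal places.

Sorted: 2.7, 2.9, 3.0, 3.1, 3.2, 3.5, 3.6, 3.7, 4.2, 4.2, 4.4, 4.5.
n = 12.
(a) r = 2.1; between ranks 2 (2.9) and 3 (3.0): 2.91.
(b) the nearest-rank method: rank 2 → 2.9.
|2.91 − 2.9| = 0.01.

0.01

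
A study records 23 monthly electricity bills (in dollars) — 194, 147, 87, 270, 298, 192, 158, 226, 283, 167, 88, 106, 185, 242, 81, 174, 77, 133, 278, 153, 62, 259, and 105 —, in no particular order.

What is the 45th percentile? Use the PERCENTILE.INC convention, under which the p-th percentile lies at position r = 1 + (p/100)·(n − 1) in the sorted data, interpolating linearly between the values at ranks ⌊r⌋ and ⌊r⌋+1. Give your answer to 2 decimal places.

Sorted: 62, 77, 81, 87, 88, 105, 106, 133, 147, 153, 158, 167, 174, 185, 192, 194, 226, 242, 259, 270, 278, 283, 298.
n = 23.
r = 1 + (45/100)·(23 − 1) = 1 + 9.9 = 10.9.
Rank 10 is 153 and rank 11 is 158.
Interpolate: 153 + 0.9·(158 − 153) = 153 + 0.9·5 = 157.5.

157.50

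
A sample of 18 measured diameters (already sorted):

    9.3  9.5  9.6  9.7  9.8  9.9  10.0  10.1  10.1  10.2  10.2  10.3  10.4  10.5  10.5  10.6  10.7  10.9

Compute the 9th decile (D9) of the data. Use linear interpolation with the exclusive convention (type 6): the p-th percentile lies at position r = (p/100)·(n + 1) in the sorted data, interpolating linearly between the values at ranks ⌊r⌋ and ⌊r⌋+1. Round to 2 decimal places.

n = 18.
r = (90/100)·(18 + 1) = 17.1.
Rank 17 is 10.7 and rank 18 is 10.9.
Interpolate: 10.7 + 0.1·(10.9 − 10.7) = 10.7 + 0.1·0.2 = 10.72.

10.72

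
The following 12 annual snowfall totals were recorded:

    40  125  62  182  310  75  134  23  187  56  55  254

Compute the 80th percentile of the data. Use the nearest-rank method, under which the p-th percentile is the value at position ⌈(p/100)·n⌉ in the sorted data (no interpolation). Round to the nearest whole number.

187

Sorted: 23, 40, 55, 56, 62, 75, 125, 134, 182, 187, 254, 310.
n = 12.
Position = ⌈80/100 · 12⌉ = ⌈9.6⌉ = 10.
The value at rank 10 is 187.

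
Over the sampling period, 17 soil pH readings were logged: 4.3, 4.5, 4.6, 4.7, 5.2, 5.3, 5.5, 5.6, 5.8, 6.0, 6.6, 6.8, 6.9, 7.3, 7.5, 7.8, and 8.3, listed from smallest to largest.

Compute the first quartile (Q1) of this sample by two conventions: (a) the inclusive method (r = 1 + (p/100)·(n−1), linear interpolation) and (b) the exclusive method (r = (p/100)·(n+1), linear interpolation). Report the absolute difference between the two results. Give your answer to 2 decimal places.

0.25

n = 17.
(a) r = 5 → value at rank 5 = 5.2.
(b) r = 4.5; between ranks 4 (4.7) and 5 (5.2): 4.95.
|5.2 − 4.95| = 0.25.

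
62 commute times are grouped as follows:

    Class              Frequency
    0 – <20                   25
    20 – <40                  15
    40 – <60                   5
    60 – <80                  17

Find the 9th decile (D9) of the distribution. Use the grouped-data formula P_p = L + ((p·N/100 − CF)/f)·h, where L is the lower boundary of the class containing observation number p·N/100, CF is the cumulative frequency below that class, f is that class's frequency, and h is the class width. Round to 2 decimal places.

72.71

N = 62; target position k = 90/100 · 62 = 55.8.
Cumulative frequencies: 25, 40, 45, 62.
Observation 55.8 falls in the class 60 – <80.
L = 60, CF = 45, f = 17, h = 20.
P90 = 60 + ((55.8 − 45)/17)·20 = 60 + 12.7059 = 72.7059.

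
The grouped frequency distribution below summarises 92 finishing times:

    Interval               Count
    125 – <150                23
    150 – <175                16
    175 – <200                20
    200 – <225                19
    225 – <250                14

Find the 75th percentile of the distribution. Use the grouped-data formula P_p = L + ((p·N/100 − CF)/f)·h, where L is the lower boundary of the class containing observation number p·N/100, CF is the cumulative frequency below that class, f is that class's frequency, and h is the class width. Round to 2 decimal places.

N = 92; target position k = 75/100 · 92 = 69.
Cumulative frequencies: 23, 39, 59, 78, 92.
Observation 69 falls in the class 200 – <225.
L = 200, CF = 59, f = 19, h = 25.
P75 = 200 + ((69 − 59)/19)·25 = 200 + 13.1579 = 213.158.

213.16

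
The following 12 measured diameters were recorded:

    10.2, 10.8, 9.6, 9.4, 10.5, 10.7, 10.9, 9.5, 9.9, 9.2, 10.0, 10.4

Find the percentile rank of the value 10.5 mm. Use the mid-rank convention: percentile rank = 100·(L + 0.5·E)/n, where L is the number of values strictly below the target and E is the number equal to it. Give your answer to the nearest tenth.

Sorted: 9.2, 9.4, 9.5, 9.6, 9.9, 10.0, 10.2, 10.4, 10.5, 10.7, 10.8, 10.9.
Count below 10.5: L = 8; count equal: E = 1; n = 12.
Percentile rank = 100·(8 + 0.5·1)/12 = 100·8.5/12 = 70.83.

70.8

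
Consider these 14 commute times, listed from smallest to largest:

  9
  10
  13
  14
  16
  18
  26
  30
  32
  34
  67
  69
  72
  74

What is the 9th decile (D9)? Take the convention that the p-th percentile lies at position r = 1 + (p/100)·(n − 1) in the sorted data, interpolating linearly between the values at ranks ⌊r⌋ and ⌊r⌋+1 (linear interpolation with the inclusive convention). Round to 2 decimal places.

n = 14.
r = 1 + (90/100)·(14 − 1) = 1 + 11.7 = 12.7.
Rank 12 is 69 and rank 13 is 72.
Interpolate: 69 + 0.7·(72 − 69) = 69 + 0.7·3 = 71.1.

71.10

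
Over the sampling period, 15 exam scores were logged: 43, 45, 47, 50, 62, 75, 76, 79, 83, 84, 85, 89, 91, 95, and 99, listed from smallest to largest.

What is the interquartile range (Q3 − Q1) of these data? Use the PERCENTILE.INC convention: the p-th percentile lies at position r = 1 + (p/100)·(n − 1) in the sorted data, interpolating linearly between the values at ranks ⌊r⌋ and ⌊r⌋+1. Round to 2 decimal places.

n = 15.
P25: r = 4.5; ranks 4–5 are 50, 62; interpolating gives 56.
P75: r = 11.5; ranks 11–12 are 85, 89; interpolating gives 87.
Difference: 87 − 56 = 31.

31.00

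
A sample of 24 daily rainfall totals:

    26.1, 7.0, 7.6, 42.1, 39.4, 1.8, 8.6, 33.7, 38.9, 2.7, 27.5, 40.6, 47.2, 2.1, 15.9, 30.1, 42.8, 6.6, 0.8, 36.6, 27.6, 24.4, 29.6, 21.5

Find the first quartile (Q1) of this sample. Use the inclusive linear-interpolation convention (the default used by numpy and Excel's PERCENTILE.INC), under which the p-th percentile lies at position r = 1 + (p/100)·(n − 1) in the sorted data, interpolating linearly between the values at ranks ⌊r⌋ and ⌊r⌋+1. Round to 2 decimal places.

7.45

Sorted: 0.8, 1.8, 2.1, 2.7, 6.6, 7.0, 7.6, 8.6, 15.9, 21.5, 24.4, 26.1, 27.5, 27.6, 29.6, 30.1, 33.7, 36.6, 38.9, 39.4, 40.6, 42.1, 42.8, 47.2.
n = 24.
r = 1 + (25/100)·(24 − 1) = 1 + 5.75 = 6.75.
Rank 6 is 7.0 and rank 7 is 7.6.
Interpolate: 7.0 + 0.75·(7.6 − 7.0) = 7.0 + 0.75·0.6 = 7.45.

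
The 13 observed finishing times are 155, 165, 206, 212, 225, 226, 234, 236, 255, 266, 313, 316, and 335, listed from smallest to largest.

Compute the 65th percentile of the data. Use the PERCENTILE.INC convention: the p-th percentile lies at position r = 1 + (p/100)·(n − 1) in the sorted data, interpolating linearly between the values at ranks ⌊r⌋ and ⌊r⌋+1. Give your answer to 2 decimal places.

n = 13.
r = 1 + (65/100)·(13 − 1) = 1 + 7.8 = 8.8.
Rank 8 is 236 and rank 9 is 255.
Interpolate: 236 + 0.8·(255 − 236) = 236 + 0.8·19 = 251.2.

251.20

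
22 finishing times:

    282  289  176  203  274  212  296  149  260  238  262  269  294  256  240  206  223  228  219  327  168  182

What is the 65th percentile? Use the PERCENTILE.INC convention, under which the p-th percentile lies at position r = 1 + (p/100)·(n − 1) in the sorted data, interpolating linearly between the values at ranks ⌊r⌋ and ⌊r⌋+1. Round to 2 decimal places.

261.30

Sorted: 149, 168, 176, 182, 203, 206, 212, 219, 223, 228, 238, 240, 256, 260, 262, 269, 274, 282, 289, 294, 296, 327.
n = 22.
r = 1 + (65/100)·(22 − 1) = 1 + 13.65 = 14.65.
Rank 14 is 260 and rank 15 is 262.
Interpolate: 260 + 0.65·(262 − 260) = 260 + 0.65·2 = 261.3.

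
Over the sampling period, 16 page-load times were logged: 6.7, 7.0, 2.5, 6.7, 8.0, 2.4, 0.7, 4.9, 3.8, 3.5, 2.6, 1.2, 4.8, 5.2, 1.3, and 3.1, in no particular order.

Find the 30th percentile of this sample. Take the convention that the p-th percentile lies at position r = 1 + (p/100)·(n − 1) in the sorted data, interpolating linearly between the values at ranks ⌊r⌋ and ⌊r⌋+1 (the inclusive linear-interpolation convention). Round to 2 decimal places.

Sorted: 0.7, 1.2, 1.3, 2.4, 2.5, 2.6, 3.1, 3.5, 3.8, 4.8, 4.9, 5.2, 6.7, 6.7, 7.0, 8.0.
n = 16.
r = 1 + (30/100)·(16 − 1) = 1 + 4.5 = 5.5.
Rank 5 is 2.5 and rank 6 is 2.6.
Interpolate: 2.5 + 0.5·(2.6 − 2.5) = 2.5 + 0.5·0.1 = 2.55.

2.55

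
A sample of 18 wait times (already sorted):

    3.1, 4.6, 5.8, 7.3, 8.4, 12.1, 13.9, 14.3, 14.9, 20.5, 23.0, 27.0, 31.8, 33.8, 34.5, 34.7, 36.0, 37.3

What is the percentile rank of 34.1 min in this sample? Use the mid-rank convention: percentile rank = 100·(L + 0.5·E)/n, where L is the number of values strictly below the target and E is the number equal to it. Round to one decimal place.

77.8

Count below 34.1: L = 14; count equal: E = 0; n = 18.
Percentile rank = 100·(14 + 0.5·0)/18 = 100·14/18 = 77.78.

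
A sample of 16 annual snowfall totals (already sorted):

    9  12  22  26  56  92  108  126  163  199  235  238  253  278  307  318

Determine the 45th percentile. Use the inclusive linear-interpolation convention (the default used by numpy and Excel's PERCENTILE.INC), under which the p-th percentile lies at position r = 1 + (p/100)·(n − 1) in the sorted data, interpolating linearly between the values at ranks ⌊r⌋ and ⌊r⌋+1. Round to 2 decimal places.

n = 16.
r = 1 + (45/100)·(16 − 1) = 1 + 6.75 = 7.75.
Rank 7 is 108 and rank 8 is 126.
Interpolate: 108 + 0.75·(126 − 108) = 108 + 0.75·18 = 121.5.

121.50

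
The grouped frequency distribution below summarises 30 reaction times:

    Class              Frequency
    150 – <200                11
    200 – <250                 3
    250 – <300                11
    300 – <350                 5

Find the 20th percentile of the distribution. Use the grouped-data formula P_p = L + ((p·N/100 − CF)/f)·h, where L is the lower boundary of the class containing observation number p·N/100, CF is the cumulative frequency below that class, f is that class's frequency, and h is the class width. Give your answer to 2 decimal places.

177.27

N = 30; target position k = 20/100 · 30 = 6.
Cumulative frequencies: 11, 14, 25, 30.
Observation 6 falls in the class 150 – <200.
L = 150, CF = 0, f = 11, h = 50.
P20 = 150 + ((6 − 0)/11)·50 = 150 + 27.2727 = 177.273.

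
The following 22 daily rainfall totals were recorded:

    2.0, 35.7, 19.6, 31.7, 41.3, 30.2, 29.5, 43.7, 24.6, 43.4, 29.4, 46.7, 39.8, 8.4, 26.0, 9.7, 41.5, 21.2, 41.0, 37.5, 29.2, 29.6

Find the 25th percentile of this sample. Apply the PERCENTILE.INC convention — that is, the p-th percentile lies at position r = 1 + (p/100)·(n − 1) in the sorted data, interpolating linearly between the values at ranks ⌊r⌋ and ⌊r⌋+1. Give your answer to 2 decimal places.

24.95

Sorted: 2.0, 8.4, 9.7, 19.6, 21.2, 24.6, 26.0, 29.2, 29.4, 29.5, 29.6, 30.2, 31.7, 35.7, 37.5, 39.8, 41.0, 41.3, 41.5, 43.4, 43.7, 46.7.
n = 22.
r = 1 + (25/100)·(22 − 1) = 1 + 5.25 = 6.25.
Rank 6 is 24.6 and rank 7 is 26.0.
Interpolate: 24.6 + 0.25·(26.0 − 24.6) = 24.6 + 0.25·1.4 = 24.95.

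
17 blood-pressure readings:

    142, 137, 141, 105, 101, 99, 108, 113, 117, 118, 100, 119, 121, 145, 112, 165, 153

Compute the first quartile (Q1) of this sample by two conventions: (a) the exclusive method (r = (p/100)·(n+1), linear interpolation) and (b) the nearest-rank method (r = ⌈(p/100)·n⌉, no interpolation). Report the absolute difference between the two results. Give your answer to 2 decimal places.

1.50

Sorted: 99, 100, 101, 105, 108, 112, 113, 117, 118, 119, 121, 137, 141, 142, 145, 153, 165.
n = 17.
(a) r = 4.5; between ranks 4 (105) and 5 (108): 106.5.
(b) the nearest-rank method: rank 5 → 108.
|106.5 − 108| = 1.5.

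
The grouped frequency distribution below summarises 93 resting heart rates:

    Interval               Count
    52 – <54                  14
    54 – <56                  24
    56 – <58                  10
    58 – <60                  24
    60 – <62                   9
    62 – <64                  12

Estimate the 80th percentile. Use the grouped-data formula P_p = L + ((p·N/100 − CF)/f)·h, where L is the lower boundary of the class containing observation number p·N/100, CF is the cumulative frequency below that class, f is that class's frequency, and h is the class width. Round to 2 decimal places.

60.53

N = 93; target position k = 80/100 · 93 = 74.4.
Cumulative frequencies: 14, 38, 48, 72, 81, 93.
Observation 74.4 falls in the class 60 – <62.
L = 60, CF = 72, f = 9, h = 2.
P80 = 60 + ((74.4 − 72)/9)·2 = 60 + 0.533333 = 60.5333.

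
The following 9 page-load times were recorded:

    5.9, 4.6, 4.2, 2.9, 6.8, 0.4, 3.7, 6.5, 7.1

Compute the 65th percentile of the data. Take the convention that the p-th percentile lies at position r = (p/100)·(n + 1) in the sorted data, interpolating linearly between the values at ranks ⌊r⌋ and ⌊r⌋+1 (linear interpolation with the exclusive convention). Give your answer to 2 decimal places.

6.20

Sorted: 0.4, 2.9, 3.7, 4.2, 4.6, 5.9, 6.5, 6.8, 7.1.
n = 9.
r = (65/100)·(9 + 1) = 6.5.
Rank 6 is 5.9 and rank 7 is 6.5.
Interpolate: 5.9 + 0.5·(6.5 − 5.9) = 5.9 + 0.5·0.6 = 6.2.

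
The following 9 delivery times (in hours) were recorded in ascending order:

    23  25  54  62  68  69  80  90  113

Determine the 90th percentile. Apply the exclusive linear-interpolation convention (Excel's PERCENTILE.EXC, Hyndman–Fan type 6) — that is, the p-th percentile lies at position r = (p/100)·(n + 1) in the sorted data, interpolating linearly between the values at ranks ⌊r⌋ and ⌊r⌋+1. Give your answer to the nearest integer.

113

n = 9.
r = (90/100)·(9 + 1) = 9.
r is an integer, so P90 is the value at rank 9: 113.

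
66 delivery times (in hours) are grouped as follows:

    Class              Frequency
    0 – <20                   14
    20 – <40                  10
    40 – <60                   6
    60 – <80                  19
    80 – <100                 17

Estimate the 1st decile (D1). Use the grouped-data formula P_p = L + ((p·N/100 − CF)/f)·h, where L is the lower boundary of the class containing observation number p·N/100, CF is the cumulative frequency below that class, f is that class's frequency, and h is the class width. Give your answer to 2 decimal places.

N = 66; target position k = 10/100 · 66 = 6.6.
Cumulative frequencies: 14, 24, 30, 49, 66.
Observation 6.6 falls in the class 0 – <20.
L = 0, CF = 0, f = 14, h = 20.
P10 = 0 + ((6.6 − 0)/14)·20 = 0 + 9.42857 = 9.42857.

9.43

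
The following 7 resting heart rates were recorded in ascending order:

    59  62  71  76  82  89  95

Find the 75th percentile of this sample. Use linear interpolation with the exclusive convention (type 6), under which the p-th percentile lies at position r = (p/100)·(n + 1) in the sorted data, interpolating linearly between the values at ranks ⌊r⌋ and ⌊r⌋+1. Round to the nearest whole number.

89

n = 7.
r = (75/100)·(7 + 1) = 6.
r is an integer, so P75 is the value at rank 6: 89.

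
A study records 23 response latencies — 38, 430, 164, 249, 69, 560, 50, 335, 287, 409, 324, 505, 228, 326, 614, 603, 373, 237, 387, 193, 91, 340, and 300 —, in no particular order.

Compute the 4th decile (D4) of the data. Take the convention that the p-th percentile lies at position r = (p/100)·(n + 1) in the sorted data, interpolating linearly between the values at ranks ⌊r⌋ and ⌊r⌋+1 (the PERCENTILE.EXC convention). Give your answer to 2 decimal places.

Sorted: 38, 50, 69, 91, 164, 193, 228, 237, 249, 287, 300, 324, 326, 335, 340, 373, 387, 409, 430, 505, 560, 603, 614.
n = 23.
r = (40/100)·(23 + 1) = 9.6.
Rank 9 is 249 and rank 10 is 287.
Interpolate: 249 + 0.6·(287 − 249) = 249 + 0.6·38 = 271.8.

271.80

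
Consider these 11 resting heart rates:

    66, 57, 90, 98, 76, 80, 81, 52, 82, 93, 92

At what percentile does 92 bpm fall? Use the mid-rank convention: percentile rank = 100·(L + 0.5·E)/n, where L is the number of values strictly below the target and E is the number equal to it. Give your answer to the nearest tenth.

77.3

Sorted: 52, 57, 66, 76, 80, 81, 82, 90, 92, 93, 98.
Count below 92: L = 8; count equal: E = 1; n = 11.
Percentile rank = 100·(8 + 0.5·1)/11 = 100·8.5/11 = 77.27.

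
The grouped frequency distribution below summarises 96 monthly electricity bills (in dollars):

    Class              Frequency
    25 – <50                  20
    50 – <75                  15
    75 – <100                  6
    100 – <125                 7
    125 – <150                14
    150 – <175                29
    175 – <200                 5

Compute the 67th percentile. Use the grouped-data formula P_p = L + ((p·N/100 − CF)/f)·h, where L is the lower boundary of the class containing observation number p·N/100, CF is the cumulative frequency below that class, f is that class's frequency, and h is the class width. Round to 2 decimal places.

N = 96; target position k = 67/100 · 96 = 64.32.
Cumulative frequencies: 20, 35, 41, 48, 62, 91, 96.
Observation 64.32 falls in the class 150 – <175.
L = 150, CF = 62, f = 29, h = 25.
P67 = 150 + ((64.32 − 62)/29)·25 = 150 + 2 = 152.

152.00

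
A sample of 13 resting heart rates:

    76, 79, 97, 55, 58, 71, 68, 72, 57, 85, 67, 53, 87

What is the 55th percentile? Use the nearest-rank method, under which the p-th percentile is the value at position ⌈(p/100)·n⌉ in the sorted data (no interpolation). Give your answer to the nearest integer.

Sorted: 53, 55, 57, 58, 67, 68, 71, 72, 76, 79, 85, 87, 97.
n = 13.
Position = ⌈55/100 · 13⌉ = ⌈7.15⌉ = 8.
The value at rank 8 is 72.

72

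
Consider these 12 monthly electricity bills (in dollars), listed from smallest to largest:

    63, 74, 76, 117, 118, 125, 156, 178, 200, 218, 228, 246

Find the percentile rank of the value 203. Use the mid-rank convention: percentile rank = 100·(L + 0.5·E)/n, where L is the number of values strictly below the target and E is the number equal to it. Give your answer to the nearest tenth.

75.0

Count below 203: L = 9; count equal: E = 0; n = 12.
Percentile rank = 100·(9 + 0.5·0)/12 = 100·9/12 = 75.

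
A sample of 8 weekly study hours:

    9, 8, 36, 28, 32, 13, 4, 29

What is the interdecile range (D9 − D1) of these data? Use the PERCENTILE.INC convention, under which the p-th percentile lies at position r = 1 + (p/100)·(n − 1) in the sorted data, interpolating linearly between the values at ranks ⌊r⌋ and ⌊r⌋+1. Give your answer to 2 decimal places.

Sorted: 4, 8, 9, 13, 28, 29, 32, 36.
n = 8.
P10: r = 1.7; ranks 1–2 are 4, 8; interpolating gives 6.8.
P90: r = 7.3; ranks 7–8 are 32, 36; interpolating gives 33.2.
Difference: 33.2 − 6.8 = 26.4.

26.40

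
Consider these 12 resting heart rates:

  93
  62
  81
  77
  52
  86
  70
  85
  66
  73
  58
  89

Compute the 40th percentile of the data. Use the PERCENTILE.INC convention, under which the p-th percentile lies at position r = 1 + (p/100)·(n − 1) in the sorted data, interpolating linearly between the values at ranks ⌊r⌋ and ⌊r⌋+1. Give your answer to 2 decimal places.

71.20

Sorted: 52, 58, 62, 66, 70, 73, 77, 81, 85, 86, 89, 93.
n = 12.
r = 1 + (40/100)·(12 − 1) = 1 + 4.4 = 5.4.
Rank 5 is 70 and rank 6 is 73.
Interpolate: 70 + 0.4·(73 − 70) = 70 + 0.4·3 = 71.2.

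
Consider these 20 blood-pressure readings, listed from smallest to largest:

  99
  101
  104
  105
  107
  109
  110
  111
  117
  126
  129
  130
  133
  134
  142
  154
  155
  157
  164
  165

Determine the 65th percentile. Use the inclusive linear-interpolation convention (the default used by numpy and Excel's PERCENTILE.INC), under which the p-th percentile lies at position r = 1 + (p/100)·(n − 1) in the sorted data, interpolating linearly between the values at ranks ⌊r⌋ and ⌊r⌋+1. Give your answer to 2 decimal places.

133.35

n = 20.
r = 1 + (65/100)·(20 − 1) = 1 + 12.35 = 13.35.
Rank 13 is 133 and rank 14 is 134.
Interpolate: 133 + 0.35·(134 − 133) = 133 + 0.35·1 = 133.35.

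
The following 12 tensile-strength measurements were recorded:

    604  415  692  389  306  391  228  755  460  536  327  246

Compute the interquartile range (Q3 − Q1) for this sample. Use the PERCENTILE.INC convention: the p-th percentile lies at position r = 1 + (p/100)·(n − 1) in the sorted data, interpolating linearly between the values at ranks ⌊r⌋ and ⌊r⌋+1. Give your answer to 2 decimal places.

231.25

Sorted: 228, 246, 306, 327, 389, 391, 415, 460, 536, 604, 692, 755.
n = 12.
P25: r = 3.75; ranks 3–4 are 306, 327; interpolating gives 321.75.
P75: r = 9.25; ranks 9–10 are 536, 604; interpolating gives 553.
Difference: 553 − 321.75 = 231.25.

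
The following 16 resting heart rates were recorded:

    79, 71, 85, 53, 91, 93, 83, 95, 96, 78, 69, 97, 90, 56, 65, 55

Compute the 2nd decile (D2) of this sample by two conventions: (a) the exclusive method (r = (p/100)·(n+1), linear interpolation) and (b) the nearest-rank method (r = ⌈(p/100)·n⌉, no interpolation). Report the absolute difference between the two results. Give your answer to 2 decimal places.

Sorted: 53, 55, 56, 65, 69, 71, 78, 79, 83, 85, 90, 91, 93, 95, 96, 97.
n = 16.
(a) r = 3.4; between ranks 3 (56) and 4 (65): 59.6.
(b) the nearest-rank method: rank 4 → 65.
|59.6 − 65| = 5.4.

5.40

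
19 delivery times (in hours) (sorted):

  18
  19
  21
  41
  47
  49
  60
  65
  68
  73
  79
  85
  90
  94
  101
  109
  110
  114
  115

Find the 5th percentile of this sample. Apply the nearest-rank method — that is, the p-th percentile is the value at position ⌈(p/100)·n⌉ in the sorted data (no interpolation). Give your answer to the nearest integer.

n = 19.
Position = ⌈5/100 · 19⌉ = ⌈0.95⌉ = 1.
The value at rank 1 is 18.

18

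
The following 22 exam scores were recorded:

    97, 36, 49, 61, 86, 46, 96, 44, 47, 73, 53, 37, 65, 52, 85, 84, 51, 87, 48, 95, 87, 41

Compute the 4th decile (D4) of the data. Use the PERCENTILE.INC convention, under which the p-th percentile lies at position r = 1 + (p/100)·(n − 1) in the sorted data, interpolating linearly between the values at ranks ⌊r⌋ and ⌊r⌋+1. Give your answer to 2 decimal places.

Sorted: 36, 37, 41, 44, 46, 47, 48, 49, 51, 52, 53, 61, 65, 73, 84, 85, 86, 87, 87, 95, 96, 97.
n = 22.
r = 1 + (40/100)·(22 − 1) = 1 + 8.4 = 9.4.
Rank 9 is 51 and rank 10 is 52.
Interpolate: 51 + 0.4·(52 − 51) = 51 + 0.4·1 = 51.4.

51.40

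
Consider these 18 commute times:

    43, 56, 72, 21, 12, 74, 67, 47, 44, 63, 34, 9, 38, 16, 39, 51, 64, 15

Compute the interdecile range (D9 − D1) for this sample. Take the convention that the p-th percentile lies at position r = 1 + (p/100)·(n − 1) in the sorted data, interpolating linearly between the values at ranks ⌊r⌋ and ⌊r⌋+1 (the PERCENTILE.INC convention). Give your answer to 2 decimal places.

54.40

Sorted: 9, 12, 15, 16, 21, 34, 38, 39, 43, 44, 47, 51, 56, 63, 64, 67, 72, 74.
n = 18.
P10: r = 2.7; ranks 2–3 are 12, 15; interpolating gives 14.1.
P90: r = 16.3; ranks 16–17 are 67, 72; interpolating gives 68.5.
Difference: 68.5 − 14.1 = 54.4.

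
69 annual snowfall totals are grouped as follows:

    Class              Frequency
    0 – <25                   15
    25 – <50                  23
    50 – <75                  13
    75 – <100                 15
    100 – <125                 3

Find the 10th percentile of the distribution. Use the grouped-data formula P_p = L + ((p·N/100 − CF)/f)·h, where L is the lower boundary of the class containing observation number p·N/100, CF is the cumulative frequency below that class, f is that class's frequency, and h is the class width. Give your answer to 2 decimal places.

N = 69; target position k = 10/100 · 69 = 6.9.
Cumulative frequencies: 15, 38, 51, 66, 69.
Observation 6.9 falls in the class 0 – <25.
L = 0, CF = 0, f = 15, h = 25.
P10 = 0 + ((6.9 − 0)/15)·25 = 0 + 11.5 = 11.5.

11.50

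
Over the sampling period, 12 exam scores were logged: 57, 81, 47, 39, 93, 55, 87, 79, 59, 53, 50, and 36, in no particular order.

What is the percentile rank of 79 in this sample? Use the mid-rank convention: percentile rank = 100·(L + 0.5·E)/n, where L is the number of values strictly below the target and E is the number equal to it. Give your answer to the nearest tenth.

Sorted: 36, 39, 47, 50, 53, 55, 57, 59, 79, 81, 87, 93.
Count below 79: L = 8; count equal: E = 1; n = 12.
Percentile rank = 100·(8 + 0.5·1)/12 = 100·8.5/12 = 70.83.

70.8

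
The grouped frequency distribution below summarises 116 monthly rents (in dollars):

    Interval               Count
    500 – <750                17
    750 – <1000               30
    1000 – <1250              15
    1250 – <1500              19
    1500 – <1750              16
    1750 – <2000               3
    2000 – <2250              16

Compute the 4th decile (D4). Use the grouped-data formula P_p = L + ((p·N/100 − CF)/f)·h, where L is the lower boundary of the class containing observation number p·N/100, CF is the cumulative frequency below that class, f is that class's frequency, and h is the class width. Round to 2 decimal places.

995.00

N = 116; target position k = 40/100 · 116 = 46.4.
Cumulative frequencies: 17, 47, 62, 81, 97, 100, 116.
Observation 46.4 falls in the class 750 – <1000.
L = 750, CF = 17, f = 30, h = 250.
P40 = 750 + ((46.4 − 17)/30)·250 = 750 + 245 = 995.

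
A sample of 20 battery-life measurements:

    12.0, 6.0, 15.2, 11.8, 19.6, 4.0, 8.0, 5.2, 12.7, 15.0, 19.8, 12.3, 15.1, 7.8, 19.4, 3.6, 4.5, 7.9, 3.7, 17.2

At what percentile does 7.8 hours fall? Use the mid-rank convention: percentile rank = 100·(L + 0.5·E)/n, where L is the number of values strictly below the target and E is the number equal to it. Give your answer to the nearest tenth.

32.5

Sorted: 3.6, 3.7, 4.0, 4.5, 5.2, 6.0, 7.8, 7.9, 8.0, 11.8, 12.0, 12.3, 12.7, 15.0, 15.1, 15.2, 17.2, 19.4, 19.6, 19.8.
Count below 7.8: L = 6; count equal: E = 1; n = 20.
Percentile rank = 100·(6 + 0.5·1)/20 = 100·6.5/20 = 32.5.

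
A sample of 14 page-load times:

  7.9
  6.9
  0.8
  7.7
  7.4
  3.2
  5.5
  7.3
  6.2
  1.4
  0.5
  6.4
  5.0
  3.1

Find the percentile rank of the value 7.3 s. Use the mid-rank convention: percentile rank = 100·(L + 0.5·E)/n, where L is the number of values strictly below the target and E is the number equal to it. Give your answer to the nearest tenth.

75.0

Sorted: 0.5, 0.8, 1.4, 3.1, 3.2, 5.0, 5.5, 6.2, 6.4, 6.9, 7.3, 7.4, 7.7, 7.9.
Count below 7.3: L = 10; count equal: E = 1; n = 14.
Percentile rank = 100·(10 + 0.5·1)/14 = 100·10.5/14 = 75.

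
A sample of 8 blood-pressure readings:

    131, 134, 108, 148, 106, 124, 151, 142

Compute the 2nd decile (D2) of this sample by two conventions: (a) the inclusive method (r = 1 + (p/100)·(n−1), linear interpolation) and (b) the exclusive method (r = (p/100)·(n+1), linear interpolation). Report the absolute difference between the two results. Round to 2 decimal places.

6.80

Sorted: 106, 108, 124, 131, 134, 142, 148, 151.
n = 8.
(a) r = 2.4; between ranks 2 (108) and 3 (124): 114.4.
(b) r = 1.8; between ranks 1 (106) and 2 (108): 107.6.
|114.4 − 107.6| = 6.8.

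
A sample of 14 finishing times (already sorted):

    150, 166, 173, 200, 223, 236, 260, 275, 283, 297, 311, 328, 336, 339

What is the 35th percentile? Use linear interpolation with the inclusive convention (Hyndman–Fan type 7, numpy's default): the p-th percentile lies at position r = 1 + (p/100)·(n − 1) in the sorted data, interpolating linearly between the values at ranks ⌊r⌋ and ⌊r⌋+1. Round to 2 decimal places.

n = 14.
r = 1 + (35/100)·(14 − 1) = 1 + 4.55 = 5.55.
Rank 5 is 223 and rank 6 is 236.
Interpolate: 223 + 0.55·(236 − 223) = 223 + 0.55·13 = 230.15.

230.15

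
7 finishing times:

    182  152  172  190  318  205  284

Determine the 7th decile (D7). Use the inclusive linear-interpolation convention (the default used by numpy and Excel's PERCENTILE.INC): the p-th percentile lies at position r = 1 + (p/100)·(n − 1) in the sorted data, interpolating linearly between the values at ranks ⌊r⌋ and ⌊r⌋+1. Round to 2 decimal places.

220.80

Sorted: 152, 172, 182, 190, 205, 284, 318.
n = 7.
r = 1 + (70/100)·(7 − 1) = 1 + 4.2 = 5.2.
Rank 5 is 205 and rank 6 is 284.
Interpolate: 205 + 0.2·(284 − 205) = 205 + 0.2·79 = 220.8.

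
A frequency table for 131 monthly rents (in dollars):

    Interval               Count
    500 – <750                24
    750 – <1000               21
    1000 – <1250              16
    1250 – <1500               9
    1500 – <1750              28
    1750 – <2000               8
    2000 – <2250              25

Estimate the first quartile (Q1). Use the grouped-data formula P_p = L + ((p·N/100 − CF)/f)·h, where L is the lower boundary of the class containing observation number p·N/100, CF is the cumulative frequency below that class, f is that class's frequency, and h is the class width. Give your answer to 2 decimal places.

N = 131; target position k = 25/100 · 131 = 32.75.
Cumulative frequencies: 24, 45, 61, 70, 98, 106, 131.
Observation 32.75 falls in the class 750 – <1000.
L = 750, CF = 24, f = 21, h = 250.
P25 = 750 + ((32.75 − 24)/21)·250 = 750 + 104.167 = 854.167.

854.17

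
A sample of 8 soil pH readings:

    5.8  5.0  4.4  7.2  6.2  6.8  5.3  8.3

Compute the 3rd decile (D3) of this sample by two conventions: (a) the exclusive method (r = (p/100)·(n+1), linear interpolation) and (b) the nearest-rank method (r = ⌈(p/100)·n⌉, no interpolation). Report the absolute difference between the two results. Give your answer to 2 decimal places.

Sorted: 4.4, 5.0, 5.3, 5.8, 6.2, 6.8, 7.2, 8.3.
n = 8.
(a) r = 2.7; between ranks 2 (5.0) and 3 (5.3): 5.21.
(b) the nearest-rank method: rank 3 → 5.3.
|5.21 − 5.3| = 0.09.

0.09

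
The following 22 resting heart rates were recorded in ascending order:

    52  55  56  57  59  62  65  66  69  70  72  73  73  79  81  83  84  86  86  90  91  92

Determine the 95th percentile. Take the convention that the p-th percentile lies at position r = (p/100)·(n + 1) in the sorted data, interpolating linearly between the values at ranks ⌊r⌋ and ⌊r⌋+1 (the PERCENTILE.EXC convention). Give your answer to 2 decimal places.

91.85

n = 22.
r = (95/100)·(22 + 1) = 21.85.
Rank 21 is 91 and rank 22 is 92.
Interpolate: 91 + 0.85·(92 − 91) = 91 + 0.85·1 = 91.85.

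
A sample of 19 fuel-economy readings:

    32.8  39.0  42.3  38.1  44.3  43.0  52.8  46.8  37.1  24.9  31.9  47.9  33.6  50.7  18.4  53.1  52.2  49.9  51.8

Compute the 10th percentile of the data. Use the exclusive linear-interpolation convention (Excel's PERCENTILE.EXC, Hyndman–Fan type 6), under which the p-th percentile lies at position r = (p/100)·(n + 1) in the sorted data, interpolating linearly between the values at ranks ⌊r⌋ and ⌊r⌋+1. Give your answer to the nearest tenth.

Sorted: 18.4, 24.9, 31.9, 32.8, 33.6, 37.1, 38.1, 39.0, 42.3, 43.0, 44.3, 46.8, 47.9, 49.9, 50.7, 51.8, 52.2, 52.8, 53.1.
n = 19.
r = (10/100)·(19 + 1) = 2.
r is an integer, so P10 is the value at rank 2: 24.9.

24.9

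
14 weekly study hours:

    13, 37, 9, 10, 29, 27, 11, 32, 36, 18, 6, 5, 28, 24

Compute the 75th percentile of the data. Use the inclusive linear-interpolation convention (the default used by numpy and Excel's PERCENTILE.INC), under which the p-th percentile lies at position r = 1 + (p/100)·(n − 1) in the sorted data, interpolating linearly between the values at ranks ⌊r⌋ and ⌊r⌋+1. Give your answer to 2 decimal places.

Sorted: 5, 6, 9, 10, 11, 13, 18, 24, 27, 28, 29, 32, 36, 37.
n = 14.
r = 1 + (75/100)·(14 − 1) = 1 + 9.75 = 10.75.
Rank 10 is 28 and rank 11 is 29.
Interpolate: 28 + 0.75·(29 − 28) = 28 + 0.75·1 = 28.75.

28.75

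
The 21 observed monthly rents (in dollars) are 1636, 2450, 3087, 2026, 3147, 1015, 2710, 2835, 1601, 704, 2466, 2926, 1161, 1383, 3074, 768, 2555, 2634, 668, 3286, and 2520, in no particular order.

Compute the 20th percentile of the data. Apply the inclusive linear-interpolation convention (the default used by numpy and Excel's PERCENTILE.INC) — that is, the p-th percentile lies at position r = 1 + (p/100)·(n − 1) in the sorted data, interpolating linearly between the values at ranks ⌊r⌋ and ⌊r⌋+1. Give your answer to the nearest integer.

Sorted: 668, 704, 768, 1015, 1161, 1383, 1601, 1636, 2026, 2450, 2466, 2520, 2555, 2634, 2710, 2835, 2926, 3074, 3087, 3147, 3286.
n = 21.
r = 1 + (20/100)·(21 − 1) = 1 + 4 = 5.
r is an integer, so P20 is the value at rank 5: 1161.

1161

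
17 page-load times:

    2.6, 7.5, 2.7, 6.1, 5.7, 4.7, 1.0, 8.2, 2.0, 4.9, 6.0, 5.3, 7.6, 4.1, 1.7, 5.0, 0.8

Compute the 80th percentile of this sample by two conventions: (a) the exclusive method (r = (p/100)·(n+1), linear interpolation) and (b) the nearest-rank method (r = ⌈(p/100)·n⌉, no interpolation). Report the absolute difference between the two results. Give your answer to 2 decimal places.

Sorted: 0.8, 1.0, 1.7, 2.0, 2.6, 2.7, 4.1, 4.7, 4.9, 5.0, 5.3, 5.7, 6.0, 6.1, 7.5, 7.6, 8.2.
n = 17.
(a) r = 14.4; between ranks 14 (6.1) and 15 (7.5): 6.66.
(b) the nearest-rank method: rank 14 → 6.1.
|6.66 − 6.1| = 0.56.

0.56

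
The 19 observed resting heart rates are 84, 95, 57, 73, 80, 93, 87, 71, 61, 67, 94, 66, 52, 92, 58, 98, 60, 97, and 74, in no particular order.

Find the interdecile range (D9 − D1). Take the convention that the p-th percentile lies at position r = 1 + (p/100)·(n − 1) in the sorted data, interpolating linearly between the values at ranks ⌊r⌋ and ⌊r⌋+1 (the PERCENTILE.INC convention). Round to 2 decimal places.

37.60

Sorted: 52, 57, 58, 60, 61, 66, 67, 71, 73, 74, 80, 84, 87, 92, 93, 94, 95, 97, 98.
n = 19.
P10: r = 2.8; ranks 2–3 are 57, 58; interpolating gives 57.8.
P90: r = 17.2; ranks 17–18 are 95, 97; interpolating gives 95.4.
Difference: 95.4 − 57.8 = 37.6.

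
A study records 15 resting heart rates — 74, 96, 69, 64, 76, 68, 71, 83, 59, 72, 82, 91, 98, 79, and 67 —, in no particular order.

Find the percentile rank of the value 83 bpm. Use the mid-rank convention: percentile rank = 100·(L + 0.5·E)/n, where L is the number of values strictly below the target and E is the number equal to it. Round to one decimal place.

76.7

Sorted: 59, 64, 67, 68, 69, 71, 72, 74, 76, 79, 82, 83, 91, 96, 98.
Count below 83: L = 11; count equal: E = 1; n = 15.
Percentile rank = 100·(11 + 0.5·1)/15 = 100·11.5/15 = 76.67.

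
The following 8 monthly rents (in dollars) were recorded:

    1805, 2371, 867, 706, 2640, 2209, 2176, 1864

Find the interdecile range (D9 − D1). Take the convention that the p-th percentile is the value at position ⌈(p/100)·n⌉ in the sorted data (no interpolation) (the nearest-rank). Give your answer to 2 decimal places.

1934.00

Sorted: 706, 867, 1805, 1864, 2176, 2209, 2371, 2640.
n = 8.
P10: rank ⌈10/100·8⌉ = 1 → 706.
P90: rank ⌈90/100·8⌉ = 8 → 2640.
Difference: 2640 − 706 = 1934.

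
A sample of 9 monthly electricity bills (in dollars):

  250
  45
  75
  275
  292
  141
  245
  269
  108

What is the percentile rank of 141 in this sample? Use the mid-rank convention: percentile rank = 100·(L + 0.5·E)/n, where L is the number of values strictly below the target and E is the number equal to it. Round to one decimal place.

38.9

Sorted: 45, 75, 108, 141, 245, 250, 269, 275, 292.
Count below 141: L = 3; count equal: E = 1; n = 9.
Percentile rank = 100·(3 + 0.5·1)/9 = 100·3.5/9 = 38.89.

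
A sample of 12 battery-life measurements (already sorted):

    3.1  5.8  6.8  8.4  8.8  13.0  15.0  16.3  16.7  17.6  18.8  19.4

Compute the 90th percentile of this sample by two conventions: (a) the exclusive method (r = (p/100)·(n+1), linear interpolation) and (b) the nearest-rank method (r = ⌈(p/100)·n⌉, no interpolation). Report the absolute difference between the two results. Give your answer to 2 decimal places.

n = 12.
(a) r = 11.7; between ranks 11 (18.8) and 12 (19.4): 19.22.
(b) the nearest-rank method: rank 11 → 18.8.
|19.22 − 18.8| = 0.42.

0.42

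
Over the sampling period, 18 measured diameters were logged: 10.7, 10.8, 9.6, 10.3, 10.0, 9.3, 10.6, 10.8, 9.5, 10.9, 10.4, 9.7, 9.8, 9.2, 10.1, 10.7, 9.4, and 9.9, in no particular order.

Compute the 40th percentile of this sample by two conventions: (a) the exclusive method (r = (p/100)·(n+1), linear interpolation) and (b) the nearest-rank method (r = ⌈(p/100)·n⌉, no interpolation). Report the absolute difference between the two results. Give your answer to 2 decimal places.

Sorted: 9.2, 9.3, 9.4, 9.5, 9.6, 9.7, 9.8, 9.9, 10.0, 10.1, 10.3, 10.4, 10.6, 10.7, 10.7, 10.8, 10.8, 10.9.
n = 18.
(a) r = 7.6; between ranks 7 (9.8) and 8 (9.9): 9.86.
(b) the nearest-rank method: rank 8 → 9.9.
|9.86 − 9.9| = 0.04.

0.04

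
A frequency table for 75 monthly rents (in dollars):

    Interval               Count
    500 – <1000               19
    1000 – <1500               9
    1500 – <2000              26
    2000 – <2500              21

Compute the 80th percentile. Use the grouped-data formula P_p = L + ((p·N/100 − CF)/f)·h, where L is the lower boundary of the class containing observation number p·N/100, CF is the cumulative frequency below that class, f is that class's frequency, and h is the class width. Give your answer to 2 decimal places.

2142.86

N = 75; target position k = 80/100 · 75 = 60.
Cumulative frequencies: 19, 28, 54, 75.
Observation 60 falls in the class 2000 – <2500.
L = 2000, CF = 54, f = 21, h = 500.
P80 = 2000 + ((60 − 54)/21)·500 = 2000 + 142.857 = 2142.86.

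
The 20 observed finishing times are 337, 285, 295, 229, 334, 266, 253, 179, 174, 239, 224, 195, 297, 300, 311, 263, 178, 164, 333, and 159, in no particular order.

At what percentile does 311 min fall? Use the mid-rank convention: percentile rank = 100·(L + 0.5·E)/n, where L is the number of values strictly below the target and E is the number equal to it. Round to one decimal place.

82.5

Sorted: 159, 164, 174, 178, 179, 195, 224, 229, 239, 253, 263, 266, 285, 295, 297, 300, 311, 333, 334, 337.
Count below 311: L = 16; count equal: E = 1; n = 20.
Percentile rank = 100·(16 + 0.5·1)/20 = 100·16.5/20 = 82.5.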